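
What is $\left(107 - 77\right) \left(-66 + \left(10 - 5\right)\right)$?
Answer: $-1830$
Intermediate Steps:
$\left(107 - 77\right) \left(-66 + \left(10 - 5\right)\right) = 30 \left(-66 + \left(10 - 5\right)\right) = 30 \left(-66 + 5\right) = 30 \left(-61\right) = -1830$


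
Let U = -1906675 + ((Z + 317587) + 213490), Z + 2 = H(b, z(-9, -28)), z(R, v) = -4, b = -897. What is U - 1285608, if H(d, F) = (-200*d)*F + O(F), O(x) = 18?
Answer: -3378790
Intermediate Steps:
H(d, F) = 18 - 200*F*d (H(d, F) = (-200*d)*F + 18 = -200*F*d + 18 = 18 - 200*F*d)
Z = -717584 (Z = -2 + (18 - 200*(-4)*(-897)) = -2 + (18 - 717600) = -2 - 717582 = -717584)
U = -2093182 (U = -1906675 + ((-717584 + 317587) + 213490) = -1906675 + (-399997 + 213490) = -1906675 - 186507 = -2093182)
U - 1285608 = -2093182 - 1285608 = -3378790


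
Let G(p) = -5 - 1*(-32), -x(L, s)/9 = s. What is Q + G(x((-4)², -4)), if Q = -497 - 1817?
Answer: -2287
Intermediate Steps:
x(L, s) = -9*s
Q = -2314
G(p) = 27 (G(p) = -5 + 32 = 27)
Q + G(x((-4)², -4)) = -2314 + 27 = -2287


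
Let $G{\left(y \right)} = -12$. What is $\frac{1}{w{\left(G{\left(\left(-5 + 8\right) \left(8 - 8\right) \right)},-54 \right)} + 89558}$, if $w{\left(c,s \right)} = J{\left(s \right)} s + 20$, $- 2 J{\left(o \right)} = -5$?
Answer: $\frac{1}{89443} \approx 1.118 \cdot 10^{-5}$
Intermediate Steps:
$J{\left(o \right)} = \frac{5}{2}$ ($J{\left(o \right)} = \left(- \frac{1}{2}\right) \left(-5\right) = \frac{5}{2}$)
$w{\left(c,s \right)} = 20 + \frac{5 s}{2}$ ($w{\left(c,s \right)} = \frac{5 s}{2} + 20 = 20 + \frac{5 s}{2}$)
$\frac{1}{w{\left(G{\left(\left(-5 + 8\right) \left(8 - 8\right) \right)},-54 \right)} + 89558} = \frac{1}{\left(20 + \frac{5}{2} \left(-54\right)\right) + 89558} = \frac{1}{\left(20 - 135\right) + 89558} = \frac{1}{-115 + 89558} = \frac{1}{89443}$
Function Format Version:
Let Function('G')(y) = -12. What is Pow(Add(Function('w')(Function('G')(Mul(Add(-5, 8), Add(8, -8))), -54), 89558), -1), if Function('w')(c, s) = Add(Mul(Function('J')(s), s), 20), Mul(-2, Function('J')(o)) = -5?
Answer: Rational(1, 89443) ≈ 1.1180e-5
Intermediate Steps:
Function('J')(o) = Rational(5, 2) (Function('J')(o) = Mul(Rational(-1, 2), -5) = Rational(5, 2))
Function('w')(c, s) = Add(20, Mul(Rational(5, 2), s)) (Function('w')(c, s) = Add(Mul(Rational(5, 2), s), 20) = Add(20, Mul(Rational(5, 2), s)))
Pow(Add(Function('w')(Function('G')(Mul(Add(-5, 8), Add(8, -8))), -54), 89558), -1) = Pow(Add(Add(20, Mul(Rational(5, 2), -54)), 89558), -1) = Pow(Add(Add(20, -135), 89558), -1) = Pow(Add(-115, 89558), -1) = Pow(89443, -1) = Rational(1, 89443)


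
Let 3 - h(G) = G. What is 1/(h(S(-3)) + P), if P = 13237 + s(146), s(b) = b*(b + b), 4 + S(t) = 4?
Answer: 1/55872 ≈ 1.7898e-5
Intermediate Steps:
S(t) = 0 (S(t) = -4 + 4 = 0)
s(b) = 2*b² (s(b) = b*(2*b) = 2*b²)
h(G) = 3 - G
P = 55869 (P = 13237 + 2*146² = 13237 + 2*21316 = 13237 + 42632 = 55869)
1/(h(S(-3)) + P) = 1/((3 - 1*0) + 55869) = 1/((3 + 0) + 55869) = 1/(3 + 55869) = 1/55872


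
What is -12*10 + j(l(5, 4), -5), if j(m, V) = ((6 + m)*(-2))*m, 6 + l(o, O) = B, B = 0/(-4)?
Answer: -120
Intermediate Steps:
B = 0 (B = 0*(-¼) = 0)
l(o, O) = -6 (l(o, O) = -6 + 0 = -6)
j(m, V) = m*(-12 - 2*m) (j(m, V) = (-12 - 2*m)*m = m*(-12 - 2*m))
-12*10 + j(l(5, 4), -5) = -12*10 - 2*(-6)*(6 - 6) = -120 - 2*(-6)*0 = -120 + 0 = -120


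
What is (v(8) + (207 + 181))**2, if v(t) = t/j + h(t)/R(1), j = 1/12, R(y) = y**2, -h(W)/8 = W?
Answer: 176400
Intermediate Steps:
h(W) = -8*W
j = 1/12 ≈ 0.083333
v(t) = 4*t (v(t) = t/(1/12) + (-8*t)/(1**2) = t*12 - 8*t/1 = 12*t - 8*t*1 = 12*t - 8*t = 4*t)
(v(8) + (207 + 181))**2 = (4*8 + (207 + 181))**2 = (32 + 388)**2 = 420**2 = 176400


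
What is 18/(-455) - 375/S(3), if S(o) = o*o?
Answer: -56929/1365 ≈ -41.706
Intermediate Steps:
S(o) = o²
18/(-455) - 375/S(3) = 18/(-455) - 375/(3²) = 18*(-1/455) - 375/9 = -18/455 - 375*⅑ = -18/455 - 125/3 = -56929/1365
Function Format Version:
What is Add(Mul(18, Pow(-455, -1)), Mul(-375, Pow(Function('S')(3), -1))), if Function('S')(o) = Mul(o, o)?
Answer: Rational(-56929, 1365) ≈ -41.706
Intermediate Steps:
Function('S')(o) = Pow(o, 2)
Add(Mul(18, Pow(-455, -1)), Mul(-375, Pow(Function('S')(3), -1))) = Add(Mul(18, Pow(-455, -1)), Mul(-375, Pow(Pow(3, 2), -1))) = Add(Mul(18, Rational(-1, 455)), Mul(-375, Pow(9, -1))) = Add(Rational(-18, 455), Mul(-375, Rational(1, 9))) = Add(Rational(-18, 455), Rational(-125, 3)) = Rational(-56929, 1365)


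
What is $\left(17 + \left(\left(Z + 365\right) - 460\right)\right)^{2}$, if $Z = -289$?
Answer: $134689$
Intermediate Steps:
$\left(17 + \left(\left(Z + 365\right) - 460\right)\right)^{2} = \left(17 + \left(\left(-289 + 365\right) - 460\right)\right)^{2} = \left(17 + \left(76 - 460\right)\right)^{2} = \left(17 - 384\right)^{2} = \left(-367\right)^{2} = 134689$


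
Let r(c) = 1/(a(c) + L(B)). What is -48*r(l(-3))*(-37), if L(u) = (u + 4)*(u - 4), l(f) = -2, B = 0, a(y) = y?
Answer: -296/3 ≈ -98.667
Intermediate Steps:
L(u) = (-4 + u)*(4 + u) (L(u) = (4 + u)*(-4 + u) = (-4 + u)*(4 + u))
r(c) = 1/(-16 + c) (r(c) = 1/(c + (-16 + 0**2)) = 1/(c + (-16 + 0)) = 1/(c - 16) = 1/(-16 + c))
-48*r(l(-3))*(-37) = -48/(-16 - 2)*(-37) = -48/(-18)*(-37) = -48*(-1/18)*(-37) = (8/3)*(-37) = -296/3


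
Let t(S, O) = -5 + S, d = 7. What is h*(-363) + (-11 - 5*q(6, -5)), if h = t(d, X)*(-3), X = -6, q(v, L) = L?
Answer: 2192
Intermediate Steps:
h = -6 (h = (-5 + 7)*(-3) = 2*(-3) = -6)
h*(-363) + (-11 - 5*q(6, -5)) = -6*(-363) + (-11 - 5*(-5)) = 2178 + (-11 + 25) = 2178 + 14 = 2192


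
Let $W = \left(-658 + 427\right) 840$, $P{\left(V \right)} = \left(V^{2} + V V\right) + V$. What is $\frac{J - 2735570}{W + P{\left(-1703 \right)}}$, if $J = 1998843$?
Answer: $- \frac{736727}{5604675} \approx -0.13145$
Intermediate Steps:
$P{\left(V \right)} = V + 2 V^{2}$ ($P{\left(V \right)} = \left(V^{2} + V^{2}\right) + V = 2 V^{2} + V = V + 2 V^{2}$)
$W = -194040$ ($W = \left(-231\right) 840 = -194040$)
$\frac{J - 2735570}{W + P{\left(-1703 \right)}} = \frac{1998843 - 2735570}{-194040 - 1703 \left(1 + 2 \left(-1703\right)\right)} = - \frac{736727}{-194040 - 1703 \left(1 - 3406\right)} = - \frac{736727}{-194040 - -5798715} = - \frac{736727}{-194040 + 5798715} = - \frac{736727}{5604675}$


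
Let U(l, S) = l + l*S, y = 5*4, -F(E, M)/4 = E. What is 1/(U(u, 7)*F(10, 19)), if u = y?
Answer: -1/6400 ≈ -0.00015625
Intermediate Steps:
F(E, M) = -4*E
y = 20
u = 20
U(l, S) = l + S*l
1/(U(u, 7)*F(10, 19)) = 1/((20*(1 + 7))*(-4*10)) = 1/((20*8)*(-40)) = 1/(160*(-40)) = 1/(-6400) = -1/6400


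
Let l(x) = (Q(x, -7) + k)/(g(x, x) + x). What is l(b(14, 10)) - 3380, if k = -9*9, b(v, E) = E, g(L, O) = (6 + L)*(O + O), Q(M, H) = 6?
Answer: -74365/22 ≈ -3380.2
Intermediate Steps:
g(L, O) = 2*O*(6 + L) (g(L, O) = (6 + L)*(2*O) = 2*O*(6 + L))
k = -81
l(x) = -75/(x + 2*x*(6 + x)) (l(x) = (6 - 81)/(2*x*(6 + x) + x) = -75/(x + 2*x*(6 + x)))
l(b(14, 10)) - 3380 = -75/(10*(13 + 2*10)) - 3380 = -75*1/10/(13 + 20) - 3380 = -75*1/10/33 - 3380 = -75*1/10*1/33 - 3380 = -5/22 - 3380 = -74365/22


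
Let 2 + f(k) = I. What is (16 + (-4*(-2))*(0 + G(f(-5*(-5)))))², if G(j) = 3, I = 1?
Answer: 1600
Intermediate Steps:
f(k) = -1 (f(k) = -2 + 1 = -1)
(16 + (-4*(-2))*(0 + G(f(-5*(-5)))))² = (16 + (-4*(-2))*(0 + 3))² = (16 + 8*3)² = (16 + 24)² = 40² = 1600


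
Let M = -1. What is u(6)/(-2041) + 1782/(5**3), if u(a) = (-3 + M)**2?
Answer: 3635062/255125 ≈ 14.248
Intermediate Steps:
u(a) = 16 (u(a) = (-3 - 1)**2 = (-4)**2 = 16)
u(6)/(-2041) + 1782/(5**3) = 16/(-2041) + 1782/(5**3) = 16*(-1/2041) + 1782/125 = -16/2041 + 1782*(1/125) = -16/2041 + 1782/125 = 3635062/255125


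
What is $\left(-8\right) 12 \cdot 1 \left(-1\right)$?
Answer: $96$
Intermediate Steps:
$\left(-8\right) 12 \cdot 1 \left(-1\right) = \left(-96\right) \left(-1\right) = 96$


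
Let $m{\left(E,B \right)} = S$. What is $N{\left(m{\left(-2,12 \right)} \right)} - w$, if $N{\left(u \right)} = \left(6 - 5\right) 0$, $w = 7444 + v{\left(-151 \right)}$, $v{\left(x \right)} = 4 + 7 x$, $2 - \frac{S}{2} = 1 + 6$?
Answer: $-6391$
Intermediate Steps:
$S = -10$ ($S = 4 - 2 \left(1 + 6\right) = 4 - 14 = -10$)
$m{\left(E,B \right)} = -10$
$w = 6391$ ($w = 7444 + \left(4 + 7 \left(-151\right)\right) = 7444 + \left(4 - 1057\right) = 7444 - 1053 = 6391$)
$N{\left(u \right)} = 0$ ($N{\left(u \right)} = 1 \cdot 0 = 0$)
$N{\left(m{\left(-2,12 \right)} \right)} - w = 0 - 6391 = -6391$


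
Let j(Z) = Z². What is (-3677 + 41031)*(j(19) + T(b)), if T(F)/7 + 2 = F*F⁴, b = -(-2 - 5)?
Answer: 4407622584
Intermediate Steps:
b = 7 (b = -1*(-7) = 7)
T(F) = -14 + 7*F⁵ (T(F) = -14 + 7*(F*F⁴) = -14 + 7*F⁵)
(-3677 + 41031)*(j(19) + T(b)) = (-3677 + 41031)*(19² + (-14 + 7*7⁵)) = 37354*(361 + (-14 + 7*16807)) = 37354*(361 + (-14 + 117649)) = 37354*(361 + 117635) = 37354*117996 = 4407622584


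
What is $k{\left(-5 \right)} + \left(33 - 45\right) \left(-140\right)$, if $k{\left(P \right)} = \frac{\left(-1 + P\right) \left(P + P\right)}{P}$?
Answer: $1668$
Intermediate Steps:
$k{\left(P \right)} = -2 + 2 P$ ($k{\left(P \right)} = \frac{\left(-1 + P\right) 2 P}{P} = \frac{2 P \left(-1 + P\right)}{P} = -2 + 2 P$)
$k{\left(-5 \right)} + \left(33 - 45\right) \left(-140\right) = \left(-2 + 2 \left(-5\right)\right) + \left(33 - 45\right) \left(-140\right) = \left(-2 - 10\right) + \left(33 - 45\right) \left(-140\right) = -12 - -1680 = -12 + 1680 = 1668$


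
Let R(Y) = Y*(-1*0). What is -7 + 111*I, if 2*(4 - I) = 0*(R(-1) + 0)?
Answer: 437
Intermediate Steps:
R(Y) = 0 (R(Y) = Y*0 = 0)
I = 4 (I = 4 - 0*(0 + 0) = 4 - 0*0 = 4 - ½*0 = 4 + 0 = 4)
-7 + 111*I = -7 + 111*4 = -7 + 444 = 437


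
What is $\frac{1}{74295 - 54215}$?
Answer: $\frac{1}{20080} \approx 4.9801 \cdot 10^{-5}$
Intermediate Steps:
$\frac{1}{74295 - 54215} = \frac{1}{20080}$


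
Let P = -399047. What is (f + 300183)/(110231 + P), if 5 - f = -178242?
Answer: -239215/144408 ≈ -1.6565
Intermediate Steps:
f = 178247 (f = 5 - 1*(-178242) = 5 + 178242 = 178247)
(f + 300183)/(110231 + P) = (178247 + 300183)/(110231 - 399047) = 478430/(-288816) = 478430*(-1/288816) = -239215/144408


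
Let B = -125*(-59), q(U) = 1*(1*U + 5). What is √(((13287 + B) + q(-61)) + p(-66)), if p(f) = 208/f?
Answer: √22436502/33 ≈ 143.54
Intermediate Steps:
q(U) = 5 + U (q(U) = 1*(U + 5) = 1*(5 + U) = 5 + U)
B = 7375
√(((13287 + B) + q(-61)) + p(-66)) = √(((13287 + 7375) + (5 - 61)) + 208/(-66)) = √((20662 - 56) + 208*(-1/66)) = √(20606 - 104/33) = √(679894/33) = √22436502/33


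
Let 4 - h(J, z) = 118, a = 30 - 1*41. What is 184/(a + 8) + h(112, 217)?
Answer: -526/3 ≈ -175.33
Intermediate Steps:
a = -11 (a = 30 - 41 = -11)
h(J, z) = -114 (h(J, z) = 4 - 1*118 = 4 - 118 = -114)
184/(a + 8) + h(112, 217) = 184/(-11 + 8) - 114 = 184/(-3) - 114 = 184*(-1/3) - 114 = -184/3 - 114 = -526/3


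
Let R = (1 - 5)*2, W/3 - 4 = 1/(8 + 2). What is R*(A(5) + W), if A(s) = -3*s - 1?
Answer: 148/5 ≈ 29.600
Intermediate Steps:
A(s) = -1 - 3*s
W = 123/10 (W = 12 + 3/(8 + 2) = 12 + 3/10 = 123/10 ≈ 12.300)
R = -8 (R = -4*2 = -8)
R*(A(5) + W) = -8*((-1 - 3*5) + 123/10) = -8*((-1 - 15) + 123/10) = -8*(-16 + 123/10) = -8*(-37/10) = 148/5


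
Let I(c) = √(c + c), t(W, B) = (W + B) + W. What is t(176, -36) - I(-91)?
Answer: 316 - I*√182 ≈ 316.0 - 13.491*I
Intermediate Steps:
t(W, B) = B + 2*W (t(W, B) = (B + W) + W = B + 2*W)
I(c) = √2*√c (I(c) = √(2*c) = √2*√c)
t(176, -36) - I(-91) = (-36 + 2*176) - √2*√(-91) = (-36 + 352) - √2*I*√91 = 316 - I*√182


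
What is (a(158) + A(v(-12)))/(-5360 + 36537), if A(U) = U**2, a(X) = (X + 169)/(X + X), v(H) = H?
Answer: 45831/9851932 ≈ 0.0046520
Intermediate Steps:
a(X) = (169 + X)/(2*X) (a(X) = (169 + X)/((2*X)) = (169 + X)*(1/(2*X)) = (169 + X)/(2*X))
(a(158) + A(v(-12)))/(-5360 + 36537) = ((1/2)*(169 + 158)/158 + (-12)**2)/(-5360 + 36537) = ((1/2)*(1/158)*327 + 144)/31177 = (327/316 + 144)*(1/31177) = (45831/316)*(1/31177) = 45831/9851932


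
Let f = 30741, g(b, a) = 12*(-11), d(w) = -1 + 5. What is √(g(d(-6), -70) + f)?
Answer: 3*√3401 ≈ 174.95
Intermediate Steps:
d(w) = 4
g(b, a) = -132
√(g(d(-6), -70) + f) = √(-132 + 30741) = √30609 = 3*√3401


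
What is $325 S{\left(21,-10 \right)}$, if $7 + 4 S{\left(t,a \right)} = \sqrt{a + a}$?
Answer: $- \frac{2275}{4} + \frac{325 i \sqrt{5}}{2} \approx -568.75 + 363.36 i$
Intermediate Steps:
$S{\left(t,a \right)} = - \frac{7}{4} + \frac{\sqrt{2} \sqrt{a}}{4}$ ($S{\left(t,a \right)} = - \frac{7}{4} + \frac{\sqrt{a + a}}{4} = - \frac{7}{4} + \frac{\sqrt{2 a}}{4} = - \frac{7}{4} + \frac{\sqrt{2} \sqrt{a}}{4}$)
$325 S{\left(21,-10 \right)} = 325 \left(- \frac{7}{4} + \frac{\sqrt{2} \sqrt{-10}}{4}\right) = 325 \left(- \frac{7}{4} + \frac{\sqrt{2} i \sqrt{10}}{4}\right) = 325 \left(- \frac{7}{4} + \frac{i \sqrt{5}}{2}\right) = - \frac{2275}{4} + \frac{325 i \sqrt{5}}{2}$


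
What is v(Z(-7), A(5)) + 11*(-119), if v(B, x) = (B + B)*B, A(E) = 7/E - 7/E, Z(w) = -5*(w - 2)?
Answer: 2741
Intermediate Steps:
Z(w) = 10 - 5*w (Z(w) = -5*(-2 + w) = 10 - 5*w)
A(E) = 0
v(B, x) = 2*B**2 (v(B, x) = (2*B)*B = 2*B**2)
v(Z(-7), A(5)) + 11*(-119) = 2*(10 - 5*(-7))**2 + 11*(-119) = 2*(10 + 35)**2 - 1309 = 2*45**2 - 1309 = 2*2025 - 1309 = 4050 - 1309 = 2741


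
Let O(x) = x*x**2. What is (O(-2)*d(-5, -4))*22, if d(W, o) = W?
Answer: 880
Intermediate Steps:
O(x) = x**3
(O(-2)*d(-5, -4))*22 = ((-2)**3*(-5))*22 = -8*(-5)*22 = 40*22 = 880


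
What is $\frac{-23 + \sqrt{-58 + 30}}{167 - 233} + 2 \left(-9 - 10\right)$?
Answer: $- \frac{2485}{66} - \frac{i \sqrt{7}}{33} \approx -37.651 - 0.080174 i$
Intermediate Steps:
$\frac{-23 + \sqrt{-58 + 30}}{167 - 233} + 2 \left(-9 - 10\right) = \frac{-23 + \sqrt{-28}}{-66} + 2 \left(-19\right) = \left(-23 + 2 i \sqrt{7}\right) \left(- \frac{1}{66}\right) - 38 = \left(\frac{23}{66} - \frac{i \sqrt{7}}{33}\right) - 38 = - \frac{2485}{66} - \frac{i \sqrt{7}}{33}$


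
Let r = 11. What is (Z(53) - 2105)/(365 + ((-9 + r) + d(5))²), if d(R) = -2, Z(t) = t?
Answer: -2052/365 ≈ -5.6219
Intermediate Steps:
(Z(53) - 2105)/(365 + ((-9 + r) + d(5))²) = (53 - 2105)/(365 + ((-9 + 11) - 2)²) = -2052/(365 + (2 - 2)²) = -2052/(365 + 0²) = -2052/(365 + 0) = -2052/365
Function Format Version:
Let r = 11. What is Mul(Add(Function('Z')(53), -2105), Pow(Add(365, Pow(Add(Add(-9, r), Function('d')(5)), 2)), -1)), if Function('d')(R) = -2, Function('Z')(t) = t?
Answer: Rational(-2052, 365) ≈ -5.6219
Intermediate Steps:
Mul(Add(Function('Z')(53), -2105), Pow(Add(365, Pow(Add(Add(-9, r), Function('d')(5)), 2)), -1)) = Mul(Add(53, -2105), Pow(Add(365, Pow(Add(Add(-9, 11), -2), 2)), -1)) = Mul(-2052, Pow(Add(365, Pow(Add(2, -2), 2)), -1)) = Mul(-2052, Pow(Add(365, Pow(0, 2)), -1)) = Mul(-2052, Pow(Add(365, 0), -1)) = Mul(-2052, Pow(365, -1)) = Mul(-2052, Rational(1, 365)) = Rational(-2052, 365)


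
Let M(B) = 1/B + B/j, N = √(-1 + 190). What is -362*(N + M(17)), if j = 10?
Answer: -54119/85 - 1086*√21 ≈ -5613.4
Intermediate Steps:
N = 3*√21 (N = √189 = 3*√21 ≈ 13.748)
M(B) = 1/B + B/10
-362*(N + M(17)) = -362*(3*√21 + (1/17 + (⅒)*17)) = -362*(3*√21 + (1/17 + 17/10)) = -362*(3*√21 + 299/170) = -362*(299/170 + 3*√21) = -54119/85 - 1086*√21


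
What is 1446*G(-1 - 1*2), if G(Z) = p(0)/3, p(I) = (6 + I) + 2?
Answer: 3856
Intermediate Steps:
p(I) = 8 + I
G(Z) = 8/3 (G(Z) = (8 + 0)/3 = 8*(1/3) = 8/3)
1446*G(-1 - 1*2) = 1446*(8/3) = 3856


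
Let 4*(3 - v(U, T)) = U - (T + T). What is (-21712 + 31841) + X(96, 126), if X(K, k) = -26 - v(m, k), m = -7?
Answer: 40141/4 ≈ 10035.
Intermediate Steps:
v(U, T) = 3 + T/2 - U/4 (v(U, T) = 3 - (U - (T + T))/4 = 3 - (U - 2*T)/4 = 3 + (T/2 - U/4) = 3 + T/2 - U/4)
X(K, k) = -123/4 - k/2 (X(K, k) = -26 - (3 + k/2 - ¼*(-7)) = -26 - (3 + k/2 + 7/4) = -26 - (19/4 + k/2) = -26 + (-19/4 - k/2) = -123/4 - k/2)
(-21712 + 31841) + X(96, 126) = (-21712 + 31841) + (-123/4 - ½*126) = 10129 + (-123/4 - 63) = 10129 - 375/4 = 40141/4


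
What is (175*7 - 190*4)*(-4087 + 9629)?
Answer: 2577030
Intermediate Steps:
(175*7 - 190*4)*(-4087 + 9629) = (1225 - 760)*5542 = 465*5542 = 2577030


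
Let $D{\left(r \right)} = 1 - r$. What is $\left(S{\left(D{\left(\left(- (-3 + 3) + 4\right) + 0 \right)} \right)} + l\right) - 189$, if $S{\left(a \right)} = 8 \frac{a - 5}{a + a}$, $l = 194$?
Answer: $\frac{47}{3} \approx 15.667$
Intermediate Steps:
$S{\left(a \right)} = \frac{4 \left(-5 + a\right)}{a}$ ($S{\left(a \right)} = 8 \frac{-5 + a}{2 a} = \frac{4 \left(-5 + a\right)}{a}$)
$\left(S{\left(D{\left(\left(- (-3 + 3) + 4\right) + 0 \right)} \right)} + l\right) - 189 = \left(\left(4 - \frac{20}{1 - \left(\left(- (-3 + 3) + 4\right) + 0\right)}\right) + 194\right) - 189 = \left(\left(4 - \frac{20}{1 - \left(\left(\left(-1\right) 0 + 4\right) + 0\right)}\right) + 194\right) - 189 = \left(\left(4 - \frac{20}{1 - \left(\left(0 + 4\right) + 0\right)}\right) + 194\right) - 189 = \left(\left(4 - \frac{20}{1 - \left(4 + 0\right)}\right) + 194\right) - 189 = \left(\left(4 - \frac{20}{1 - 4}\right) + 194\right) - 189 = \left(\left(4 - \frac{20}{-3}\right) + 194\right) - 189 = \left(\left(4 - - \frac{20}{3}\right) + 194\right) - 189 = \left(\left(4 + \frac{20}{3}\right) + 194\right) - 189 = \left(\frac{32}{3} + 194\right) - 189 = \frac{614}{3} - 189 = \frac{47}{3}$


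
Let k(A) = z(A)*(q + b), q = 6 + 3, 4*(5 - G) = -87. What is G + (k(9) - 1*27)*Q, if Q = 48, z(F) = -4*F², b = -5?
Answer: -253909/4 ≈ -63477.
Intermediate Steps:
G = 107/4 (G = 5 - ¼*(-87) = 5 + 87/4 = 107/4 ≈ 26.750)
q = 9
k(A) = -16*A² (k(A) = (-4*A²)*(9 - 5) = -4*A²*4 = -16*A²)
G + (k(9) - 1*27)*Q = 107/4 + (-16*9² - 1*27)*48 = 107/4 + (-16*81 - 27)*48 = 107/4 + (-1296 - 27)*48 = 107/4 - 1323*48 = 107/4 - 63504 = -253909/4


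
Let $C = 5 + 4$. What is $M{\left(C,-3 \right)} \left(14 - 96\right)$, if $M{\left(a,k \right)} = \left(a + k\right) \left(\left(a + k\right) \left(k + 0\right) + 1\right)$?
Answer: $8364$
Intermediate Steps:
$C = 9$
$M{\left(a,k \right)} = \left(1 + k \left(a + k\right)\right) \left(a + k\right)$ ($M{\left(a,k \right)} = \left(a + k\right) \left(\left(a + k\right) k + 1\right) = \left(a + k\right) \left(k \left(a + k\right) + 1\right) = \left(a + k\right) \left(1 + k \left(a + k\right)\right) = \left(1 + k \left(a + k\right)\right) \left(a + k\right)$)
$M{\left(C,-3 \right)} \left(14 - 96\right) = \left(9 - 3 + \left(-3\right)^{3} - 3 \cdot 9^{2} + 2 \cdot 9 \left(-3\right)^{2}\right) \left(14 - 96\right) = \left(9 - 3 - 27 - 243 + 2 \cdot 9 \cdot 9\right) \left(14 - 96\right) = \left(9 - 3 - 27 - 243 + 162\right) \left(-82\right) = \left(-102\right) \left(-82\right) = 8364$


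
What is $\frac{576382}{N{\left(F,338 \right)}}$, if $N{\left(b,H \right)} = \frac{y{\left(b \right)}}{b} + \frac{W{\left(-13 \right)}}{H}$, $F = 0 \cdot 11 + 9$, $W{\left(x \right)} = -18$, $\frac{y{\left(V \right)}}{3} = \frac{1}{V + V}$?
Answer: $- \frac{5260062132}{317} \approx -1.6593 \cdot 10^{7}$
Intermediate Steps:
$y{\left(V \right)} = \frac{3}{2 V}$ ($y{\left(V \right)} = \frac{3}{V + V} = \frac{3}{2 V}$)
$F = 9$ ($F = 0 + 9 = 9$)
$N{\left(b,H \right)} = - \frac{18}{H} + \frac{3}{2 b^{2}}$ ($N{\left(b,H \right)} = \frac{\frac{3}{2} \frac{1}{b}}{b} - \frac{18}{H} = \frac{3}{2 b^{2}} - \frac{18}{H} = - \frac{18}{H} + \frac{3}{2 b^{2}}$)
$\frac{576382}{N{\left(F,338 \right)}} = \frac{576382}{- \frac{18}{338} + \frac{3}{2 \cdot 81}} = \frac{576382}{\left(-18\right) \frac{1}{338} + \frac{3}{2} \cdot \frac{1}{81}} = \frac{576382}{- \frac{9}{169} + \frac{1}{54}} = \frac{576382}{- \frac{317}{9126}} = 576382 \left(- \frac{9126}{317}\right) = - \frac{5260062132}{317}$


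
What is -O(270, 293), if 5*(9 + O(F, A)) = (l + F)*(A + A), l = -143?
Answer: -74377/5 ≈ -14875.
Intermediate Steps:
O(F, A) = -9 + 2*A*(-143 + F)/5 (O(F, A) = -9 + ((-143 + F)*(A + A))/5 = -9 + ((-143 + F)*(2*A))/5 = -9 + (2*A*(-143 + F))/5 = -9 + 2*A*(-143 + F)/5)
-O(270, 293) = -(-9 - 286/5*293 + (⅖)*293*270) = -(-9 - 83798/5 + 31644) = -1*74377/5 = -74377/5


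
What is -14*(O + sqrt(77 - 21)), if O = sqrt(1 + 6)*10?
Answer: -140*sqrt(7) - 28*sqrt(14) ≈ -475.17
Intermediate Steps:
O = 10*sqrt(7) (O = sqrt(7)*10 = 10*sqrt(7) ≈ 26.458)
-14*(O + sqrt(77 - 21)) = -14*(10*sqrt(7) + sqrt(77 - 21)) = -14*(10*sqrt(7) + sqrt(56)) = -14*(10*sqrt(7) + 2*sqrt(14)) = -14*(2*sqrt(14) + 10*sqrt(7)) = -140*sqrt(7) - 28*sqrt(14)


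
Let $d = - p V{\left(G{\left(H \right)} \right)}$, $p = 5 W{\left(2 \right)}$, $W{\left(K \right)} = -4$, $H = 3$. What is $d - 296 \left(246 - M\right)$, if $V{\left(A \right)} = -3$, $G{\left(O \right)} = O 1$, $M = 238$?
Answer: $-2428$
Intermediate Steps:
$G{\left(O \right)} = O$
$p = -20$ ($p = 5 \left(-4\right) = -20$)
$d = -60$ ($d = \left(-1\right) \left(-20\right) \left(-3\right) = 20 \left(-3\right) = -60$)
$d - 296 \left(246 - M\right) = -60 - 296 \left(246 - 238\right) = -60 - 2368 = -2428$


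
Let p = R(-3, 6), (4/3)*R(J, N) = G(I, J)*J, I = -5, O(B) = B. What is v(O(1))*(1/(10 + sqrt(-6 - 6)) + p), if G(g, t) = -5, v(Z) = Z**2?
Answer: 635/56 - I*sqrt(3)/56 ≈ 11.339 - 0.030929*I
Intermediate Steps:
R(J, N) = -15*J/4 (R(J, N) = 3*(-5*J)/4 = -15*J/4)
p = 45/4 (p = -15/4*(-3) = 45/4 ≈ 11.250)
v(O(1))*(1/(10 + sqrt(-6 - 6)) + p) = 1**2*(1/(10 + sqrt(-6 - 6)) + 45/4) = 1*(1/(10 + sqrt(-12)) + 45/4) = 1*(1/(10 + 2*I*sqrt(3)) + 45/4) = 1*(45/4 + 1/(10 + 2*I*sqrt(3))) = 45/4 + 1/(10 + 2*I*sqrt(3))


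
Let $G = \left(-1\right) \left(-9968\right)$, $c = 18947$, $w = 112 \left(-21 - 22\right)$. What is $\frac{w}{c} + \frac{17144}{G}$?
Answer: $\frac{34602685}{23607962} \approx 1.4657$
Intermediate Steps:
$w = -4816$ ($w = 112 \left(-43\right) = -4816$)
$G = 9968$
$\frac{w}{c} + \frac{17144}{G} = - \frac{4816}{18947} + \frac{17144}{9968} = \left(-4816\right) \frac{1}{18947} + 17144 \cdot \frac{1}{9968} = - \frac{4816}{18947} + \frac{2143}{1246} = \frac{34602685}{23607962}$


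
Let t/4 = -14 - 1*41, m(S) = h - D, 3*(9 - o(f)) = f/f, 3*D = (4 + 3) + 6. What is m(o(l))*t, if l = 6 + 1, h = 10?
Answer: -3740/3 ≈ -1246.7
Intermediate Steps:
l = 7
D = 13/3 (D = ((4 + 3) + 6)/3 = (7 + 6)/3 = (1/3)*13 = 13/3 ≈ 4.3333)
o(f) = 26/3 (o(f) = 9 - f/(3*f) = 9 - 1/3*1 = 9 - 1/3 = 26/3)
m(S) = 17/3 (m(S) = 10 - 1*13/3 = 10 - 13/3 = 17/3)
t = -220 (t = 4*(-14 - 1*41) = 4*(-14 - 41) = 4*(-55) = -220)
m(o(l))*t = (17/3)*(-220) = -3740/3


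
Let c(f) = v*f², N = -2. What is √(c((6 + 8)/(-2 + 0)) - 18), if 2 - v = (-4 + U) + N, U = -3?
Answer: √521 ≈ 22.825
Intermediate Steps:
v = 11 (v = 2 - ((-4 - 3) - 2) = 2 - (-7 - 2) = 2 - 1*(-9) = 2 + 9 = 11)
c(f) = 11*f²
√(c((6 + 8)/(-2 + 0)) - 18) = √(11*((6 + 8)/(-2 + 0))² - 18) = √(11*(14/(-2))² - 18) = √(11*(14*(-½))² - 18) = √(11*(-7)² - 18) = √(11*49 - 18) = √(539 - 18) = √521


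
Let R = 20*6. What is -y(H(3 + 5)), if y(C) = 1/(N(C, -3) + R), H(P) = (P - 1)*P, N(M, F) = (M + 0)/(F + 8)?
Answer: -5/656 ≈ -0.0076220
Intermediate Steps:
N(M, F) = M/(8 + F)
R = 120
H(P) = P*(-1 + P) (H(P) = (-1 + P)*P = P*(-1 + P))
y(C) = 1/(120 + C/5) (y(C) = 1/(C/(8 - 3) + 120) = 1/(C/5 + 120) = 1/(120 + C/5))
-y(H(3 + 5)) = -5/(600 + (3 + 5)*(-1 + (3 + 5))) = -5/(600 + 8*(-1 + 8)) = -5/(600 + 8*7) = -5/(600 + 56) = -5/656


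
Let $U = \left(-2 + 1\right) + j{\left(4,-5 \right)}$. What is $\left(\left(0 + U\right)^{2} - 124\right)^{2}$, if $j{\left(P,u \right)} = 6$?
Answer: $9801$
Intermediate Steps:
$U = 5$ ($U = \left(-2 + 1\right) + 6 = -1 + 6 = 5$)
$\left(\left(0 + U\right)^{2} - 124\right)^{2} = \left(\left(0 + 5\right)^{2} - 124\right)^{2} = \left(5^{2} - 124\right)^{2} = \left(25 - 124\right)^{2} = \left(-99\right)^{2} = 9801$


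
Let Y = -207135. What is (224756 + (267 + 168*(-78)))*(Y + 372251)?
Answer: 34991217604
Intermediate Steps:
(224756 + (267 + 168*(-78)))*(Y + 372251) = (224756 + (267 + 168*(-78)))*(-207135 + 372251) = (224756 + (267 - 13104))*165116 = (224756 - 12837)*165116 = 211919*165116 = 34991217604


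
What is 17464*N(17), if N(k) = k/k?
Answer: 17464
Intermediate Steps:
N(k) = 1
17464*N(17) = 17464*1 = 17464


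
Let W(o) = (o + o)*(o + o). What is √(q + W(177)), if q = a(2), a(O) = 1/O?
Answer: √501266/2 ≈ 354.00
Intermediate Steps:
W(o) = 4*o² (W(o) = (2*o)*(2*o) = 4*o²)
q = ½ (q = 1/2 = ½ ≈ 0.50000)
√(q + W(177)) = √(½ + 4*177²) = √(½ + 4*31329) = √(½ + 125316) = √(250633/2) = √501266/2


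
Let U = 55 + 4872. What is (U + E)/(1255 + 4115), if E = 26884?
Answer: 31811/5370 ≈ 5.9238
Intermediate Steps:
U = 4927
(U + E)/(1255 + 4115) = (4927 + 26884)/(1255 + 4115) = 31811/5370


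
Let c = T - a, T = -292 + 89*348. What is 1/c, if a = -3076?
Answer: 1/33756 ≈ 2.9624e-5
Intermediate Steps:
T = 30680 (T = -292 + 30972 = 30680)
c = 33756 (c = 30680 - 1*(-3076) = 30680 + 3076 = 33756)
1/c = 1/33756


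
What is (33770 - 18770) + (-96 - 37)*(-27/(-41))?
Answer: 611409/41 ≈ 14912.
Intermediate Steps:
(33770 - 18770) + (-96 - 37)*(-27/(-41)) = 15000 - (-3591)*(-1)/41 = 15000 - 133*27/41 = 15000 - 3591/41 = 611409/41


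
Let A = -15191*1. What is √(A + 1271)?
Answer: 4*I*√870 ≈ 117.98*I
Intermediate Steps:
A = -15191
√(A + 1271) = √(-15191 + 1271) = √(-13920) = 4*I*√870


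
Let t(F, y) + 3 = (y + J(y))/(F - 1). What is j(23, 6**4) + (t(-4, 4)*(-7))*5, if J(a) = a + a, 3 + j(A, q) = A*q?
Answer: 29994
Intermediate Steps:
j(A, q) = -3 + A*q
J(a) = 2*a
t(F, y) = -3 + 3*y/(-1 + F) (t(F, y) = -3 + (y + 2*y)/(F - 1) = -3 + (3*y)/(-1 + F) = -3 + 3*y/(-1 + F))
j(23, 6**4) + (t(-4, 4)*(-7))*5 = (-3 + 23*6**4) + ((3*(1 + 4 - 1*(-4))/(-1 - 4))*(-7))*5 = (-3 + 23*1296) + ((3*(1 + 4 + 4)/(-5))*(-7))*5 = (-3 + 29808) + ((3*(-1/5)*9)*(-7))*5 = 29805 - 27/5*(-7)*5 = 29805 + (189/5)*5 = 29805 + 189 = 29994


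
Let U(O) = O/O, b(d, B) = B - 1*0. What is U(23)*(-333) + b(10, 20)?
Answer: -313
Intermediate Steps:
b(d, B) = B (b(d, B) = B + 0 = B)
U(O) = 1
U(23)*(-333) + b(10, 20) = 1*(-333) + 20 = -333 + 20 = -313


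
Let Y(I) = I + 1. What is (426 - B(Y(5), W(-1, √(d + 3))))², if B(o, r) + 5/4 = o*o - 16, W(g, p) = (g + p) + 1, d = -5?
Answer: 2653641/16 ≈ 1.6585e+5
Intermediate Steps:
W(g, p) = 1 + g + p
Y(I) = 1 + I
B(o, r) = -69/4 + o² (B(o, r) = -5/4 + (o*o - 16) = -5/4 + (o² - 16) = -5/4 + (-16 + o²) = -69/4 + o²)
(426 - B(Y(5), W(-1, √(d + 3))))² = (426 - (-69/4 + (1 + 5)²))² = (426 - (-69/4 + 6²))² = (426 - (-69/4 + 36))² = (426 - 1*75/4)² = (426 - 75/4)² = (1629/4)² = 2653641/16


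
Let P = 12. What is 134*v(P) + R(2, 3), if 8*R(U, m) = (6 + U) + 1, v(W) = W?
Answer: 12873/8 ≈ 1609.1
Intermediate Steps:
R(U, m) = 7/8 + U/8 (R(U, m) = ((6 + U) + 1)/8 = (7 + U)/8 = 7/8 + U/8)
134*v(P) + R(2, 3) = 134*12 + (7/8 + (⅛)*2) = 1608 + (7/8 + ¼) = 1608 + 9/8 = 12873/8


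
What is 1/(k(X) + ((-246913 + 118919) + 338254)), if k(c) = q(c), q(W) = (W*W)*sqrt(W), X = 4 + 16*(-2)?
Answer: 52565/11056619492 - 98*I*sqrt(7)/2764154873 ≈ 4.7542e-6 - 9.3802e-8*I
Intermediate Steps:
X = -28 (X = 4 - 32 = -28)
q(W) = W**(5/2) (q(W) = W**2*sqrt(W) = W**(5/2))
k(c) = c**(5/2)
1/(k(X) + ((-246913 + 118919) + 338254)) = 1/((-28)**(5/2) + ((-246913 + 118919) + 338254)) = 1/(1568*I*sqrt(7) + (-127994 + 338254)) = 1/(1568*I*sqrt(7) + 210260) = 1/(210260 + 1568*I*sqrt(7))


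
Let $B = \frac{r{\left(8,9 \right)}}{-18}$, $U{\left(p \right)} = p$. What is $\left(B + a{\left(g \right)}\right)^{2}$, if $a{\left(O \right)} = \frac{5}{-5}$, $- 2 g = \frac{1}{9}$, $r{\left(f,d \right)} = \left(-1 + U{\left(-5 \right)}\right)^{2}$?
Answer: $9$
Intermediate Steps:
$r{\left(f,d \right)} = 36$ ($r{\left(f,d \right)} = \left(-1 - 5\right)^{2} = \left(-6\right)^{2} = 36$)
$g = - \frac{1}{18}$ ($g = - \frac{1}{2 \cdot 9} = \left(- \frac{1}{2}\right) \frac{1}{9} = - \frac{1}{18} \approx -0.055556$)
$a{\left(O \right)} = -1$ ($a{\left(O \right)} = 5 \left(- \frac{1}{5}\right) = -1$)
$B = -2$ ($B = \frac{36}{-18} = 36 \left(- \frac{1}{18}\right) = -2$)
$\left(B + a{\left(g \right)}\right)^{2} = \left(-2 - 1\right)^{2} = \left(-3\right)^{2} = 9$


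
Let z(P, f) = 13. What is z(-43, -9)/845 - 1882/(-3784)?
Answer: 63057/122980 ≈ 0.51274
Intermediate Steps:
z(-43, -9)/845 - 1882/(-3784) = 13/845 - 1882/(-3784) = 13*(1/845) - 1882*(-1/3784) = 1/65 + 941/1892 = 63057/122980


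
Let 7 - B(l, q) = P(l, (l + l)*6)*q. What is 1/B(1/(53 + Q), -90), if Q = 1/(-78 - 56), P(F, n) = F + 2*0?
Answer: 789/6863 ≈ 0.11496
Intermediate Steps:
P(F, n) = F (P(F, n) = F + 0 = F)
Q = -1/134 (Q = 1/(-134) = -1/134 ≈ -0.0074627)
B(l, q) = 7 - l*q
1/B(1/(53 + Q), -90) = 1/(7 - 1*(-90)/(53 - 1/134)) = 1/(7 - 1*(-90)/7101/134) = 1/(7 - 1*134/7101*(-90)) = 1/(7 + 1340/789) = 1/(6863/789) = 789/6863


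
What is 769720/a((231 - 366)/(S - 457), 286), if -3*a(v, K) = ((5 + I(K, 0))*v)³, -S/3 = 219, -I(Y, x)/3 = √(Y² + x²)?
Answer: 212822891481536/101802194489925 ≈ 2.0906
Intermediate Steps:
I(Y, x) = -3*√(Y² + x²)
S = -657 (S = -3*219 = -657)
a(v, K) = -v³*(5 - 3*√(K²))³/3 (a(v, K) = -v³*(5 - 3*√(K² + 0²))³/3 = -v³*(5 - 3*√(K² + 0))³/3 = -v³*(5 - 3*√(K²))³/3)
769720/a((231 - 366)/(S - 457), 286) = 769720/((((231 - 366)/(-657 - 457))³*(-5 + 3*√(286²))³/3)) = 769720/(((-135/(-1114))³*(-5 + 3*√81796)³/3)) = 769720/(((-135*(-1/1114))³*(-5 + 3*286)³/3)) = 769720/(((135/1114)³*(-5 + 858)³/3)) = 769720/(((⅓)*(2460375/1382469544)*853³)) = 769720/(((⅓)*(2460375/1382469544)*620650477)) = 769720/(509010972449625/1382469544) = 769720*(1382469544/509010972449625) = 212822891481536/101802194489925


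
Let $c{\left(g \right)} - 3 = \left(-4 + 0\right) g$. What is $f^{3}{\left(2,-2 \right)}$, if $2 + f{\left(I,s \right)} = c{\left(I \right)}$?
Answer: $-343$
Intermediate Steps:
$c{\left(g \right)} = 3 - 4 g$ ($c{\left(g \right)} = 3 + \left(-4 + 0\right) g = 3 - 4 g$)
$f{\left(I,s \right)} = 1 - 4 I$ ($f{\left(I,s \right)} = -2 - \left(-3 + 4 I\right) = 1 - 4 I$)
$f^{3}{\left(2,-2 \right)} = \left(1 - 8\right)^{3} = \left(-7\right)^{3} = -343$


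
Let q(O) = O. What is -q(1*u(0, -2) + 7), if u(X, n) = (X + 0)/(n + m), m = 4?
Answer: -7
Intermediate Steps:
u(X, n) = X/(4 + n) (u(X, n) = (X + 0)/(n + 4) = X/(4 + n))
-q(1*u(0, -2) + 7) = -(1*(0/(4 - 2)) + 7) = -(1*(0/2) + 7) = -(1*(0*(1/2)) + 7) = -(1*0 + 7) = -(0 + 7) = -1*7 = -7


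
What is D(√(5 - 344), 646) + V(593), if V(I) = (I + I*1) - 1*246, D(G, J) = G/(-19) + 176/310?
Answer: 145788/155 - I*√339/19 ≈ 940.57 - 0.96905*I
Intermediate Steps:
D(G, J) = 88/155 - G/19 (D(G, J) = G*(-1/19) + 176*(1/310) = -G/19 + 88/155 = 88/155 - G/19)
V(I) = -246 + 2*I (V(I) = (I + I) - 246 = 2*I - 246 = -246 + 2*I)
D(√(5 - 344), 646) + V(593) = (88/155 - √(5 - 344)/19) + (-246 + 2*593) = (88/155 - I*√339/19) + (-246 + 1186) = (88/155 - I*√339/19) + 940 = 145788/155 - I*√339/19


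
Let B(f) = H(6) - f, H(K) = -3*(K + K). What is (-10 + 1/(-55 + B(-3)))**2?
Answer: 776161/7744 ≈ 100.23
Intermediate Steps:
H(K) = -6*K
B(f) = -36 - f (B(f) = -6*6 - f = -36 - f)
(-10 + 1/(-55 + B(-3)))**2 = (-10 + 1/(-55 + (-36 - 1*(-3))))**2 = (-10 + 1/(-55 + (-36 + 3)))**2 = (-10 + 1/(-55 - 33))**2 = (-10 + 1/(-88))**2 = (-10 - 1/88)**2 = (-881/88)**2 = 776161/7744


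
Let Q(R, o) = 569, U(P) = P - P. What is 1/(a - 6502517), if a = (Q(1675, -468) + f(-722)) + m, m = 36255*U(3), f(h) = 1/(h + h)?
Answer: -1444/9388812913 ≈ -1.5380e-7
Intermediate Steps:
U(P) = 0
f(h) = 1/(2*h)
m = 0 (m = 36255*0 = 0)
a = 821635/1444 (a = (569 + (1/2)/(-722)) + 0 = (569 + (1/2)*(-1/722)) + 0 = (569 - 1/1444) + 0 = 821635/1444 + 0 = 821635/1444 ≈ 569.00)
1/(a - 6502517) = 1/(821635/1444 - 6502517) = 1/(-9388812913/1444) = -1444/9388812913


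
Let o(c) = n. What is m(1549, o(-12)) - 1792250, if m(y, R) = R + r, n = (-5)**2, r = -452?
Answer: -1792677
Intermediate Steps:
n = 25
o(c) = 25
m(y, R) = -452 + R (m(y, R) = R - 452 = -452 + R)
m(1549, o(-12)) - 1792250 = (-452 + 25) - 1792250 = -427 - 1792250 = -1792677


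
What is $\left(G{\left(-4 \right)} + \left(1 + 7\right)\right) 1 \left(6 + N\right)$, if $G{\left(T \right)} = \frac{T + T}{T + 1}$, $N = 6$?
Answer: $128$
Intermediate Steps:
$G{\left(T \right)} = \frac{2 T}{1 + T}$
$\left(G{\left(-4 \right)} + \left(1 + 7\right)\right) 1 \left(6 + N\right) = \left(2 \left(-4\right) \frac{1}{1 - 4} + \left(1 + 7\right)\right) 1 \left(6 + 6\right) = \left(2 \left(-4\right) \frac{1}{-3} + 8\right) 1 \cdot 12 = \left(2 \left(-4\right) \left(- \frac{1}{3}\right) + 8\right) 12 = \left(\frac{8}{3} + 8\right) 12 = \frac{32}{3} \cdot 12 = 128$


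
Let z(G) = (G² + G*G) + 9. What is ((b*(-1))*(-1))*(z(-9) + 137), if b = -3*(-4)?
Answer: 3696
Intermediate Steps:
b = 12
z(G) = 9 + 2*G² (z(G) = (G² + G²) + 9 = 2*G² + 9 = 9 + 2*G²)
((b*(-1))*(-1))*(z(-9) + 137) = ((12*(-1))*(-1))*((9 + 2*(-9)²) + 137) = (-12*(-1))*((9 + 2*81) + 137) = 12*((9 + 162) + 137) = 12*(171 + 137) = 12*308 = 3696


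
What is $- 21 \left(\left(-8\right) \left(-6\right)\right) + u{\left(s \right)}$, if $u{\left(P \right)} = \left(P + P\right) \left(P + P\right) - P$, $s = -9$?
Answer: $-675$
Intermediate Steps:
$u{\left(P \right)} = - P + 4 P^{2}$ ($u{\left(P \right)} = 2 P 2 P - P = 4 P^{2} - P = - P + 4 P^{2}$)
$- 21 \left(\left(-8\right) \left(-6\right)\right) + u{\left(s \right)} = - 21 \left(\left(-8\right) \left(-6\right)\right) - 9 \left(-1 + 4 \left(-9\right)\right) = \left(-21\right) 48 - 9 \left(-1 - 36\right) = -1008 - -333 = -1008 + 333 = -675$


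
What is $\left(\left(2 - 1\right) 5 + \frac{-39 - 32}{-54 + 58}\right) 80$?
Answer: $-1020$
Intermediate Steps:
$\left(\left(2 - 1\right) 5 + \frac{-39 - 32}{-54 + 58}\right) 80 = \left(1 \cdot 5 - \frac{71}{4}\right) 80 = \left(5 - \frac{71}{4}\right) 80 = \left(- \frac{51}{4}\right) 80 = -1020$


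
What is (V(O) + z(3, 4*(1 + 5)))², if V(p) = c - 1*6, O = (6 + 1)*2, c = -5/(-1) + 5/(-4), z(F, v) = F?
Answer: 9/16 ≈ 0.56250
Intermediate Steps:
c = 15/4 (c = -5*(-1) + 5*(-¼) = 5 - 5/4 = 15/4 ≈ 3.7500)
O = 14 (O = 7*2 = 14)
V(p) = -9/4 (V(p) = 15/4 - 1*6 = 15/4 - 6 = -9/4)
(V(O) + z(3, 4*(1 + 5)))² = (-9/4 + 3)² = (¾)² = 9/16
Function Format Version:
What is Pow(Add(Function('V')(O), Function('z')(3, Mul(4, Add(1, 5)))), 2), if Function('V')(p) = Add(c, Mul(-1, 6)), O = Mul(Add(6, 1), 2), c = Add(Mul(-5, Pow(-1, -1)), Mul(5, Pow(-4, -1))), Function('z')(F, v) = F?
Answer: Rational(9, 16) ≈ 0.56250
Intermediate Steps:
c = Rational(15, 4) (c = Add(Mul(-5, -1), Mul(5, Rational(-1, 4))) = Add(5, Rational(-5, 4)) = Rational(15, 4) ≈ 3.7500)
O = 14 (O = Mul(7, 2) = 14)
Function('V')(p) = Rational(-9, 4) (Function('V')(p) = Add(Rational(15, 4), Mul(-1, 6)) = Add(Rational(15, 4), -6) = Rational(-9, 4))
Pow(Add(Function('V')(O), Function('z')(3, Mul(4, Add(1, 5)))), 2) = Pow(Add(Rational(-9, 4), 3), 2) = Pow(Rational(3, 4), 2) = Rational(9, 16)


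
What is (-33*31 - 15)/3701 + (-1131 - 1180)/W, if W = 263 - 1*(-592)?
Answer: -9440501/3164355 ≈ -2.9834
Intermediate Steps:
W = 855 (W = 263 + 592 = 855)
(-33*31 - 15)/3701 + (-1131 - 1180)/W = (-33*31 - 15)/3701 + (-1131 - 1180)/855 = (-1023 - 15)*(1/3701) - 2311*1/855 = -1038*1/3701 - 2311/855 = -1038/3701 - 2311/855 = -9440501/3164355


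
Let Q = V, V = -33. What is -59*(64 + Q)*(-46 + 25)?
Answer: 38409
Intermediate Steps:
Q = -33
-59*(64 + Q)*(-46 + 25) = -59*(64 - 33)*(-46 + 25) = -1829*(-21) = -59*(-651) = 38409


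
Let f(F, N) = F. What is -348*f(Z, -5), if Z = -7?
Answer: 2436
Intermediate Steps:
-348*f(Z, -5) = -348*(-7) = 2436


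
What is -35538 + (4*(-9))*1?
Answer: -35574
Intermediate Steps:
-35538 + (4*(-9))*1 = -35538 - 36*1 = -35538 - 36 = -35574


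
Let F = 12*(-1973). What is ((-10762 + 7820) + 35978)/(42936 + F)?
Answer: 2753/1605 ≈ 1.7153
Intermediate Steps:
F = -23676
((-10762 + 7820) + 35978)/(42936 + F) = ((-10762 + 7820) + 35978)/(42936 - 23676) = (-2942 + 35978)/19260 = 33036*(1/19260) = 2753/1605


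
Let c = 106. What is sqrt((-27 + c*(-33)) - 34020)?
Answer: I*sqrt(37545) ≈ 193.77*I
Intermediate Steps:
sqrt((-27 + c*(-33)) - 34020) = sqrt((-27 + 106*(-33)) - 34020) = sqrt((-27 - 3498) - 34020) = sqrt(-3525 - 34020) = sqrt(-37545) = I*sqrt(37545)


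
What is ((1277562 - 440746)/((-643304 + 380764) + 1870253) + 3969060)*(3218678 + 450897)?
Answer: 23415962449673766700/1607713 ≈ 1.4565e+13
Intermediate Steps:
((1277562 - 440746)/((-643304 + 380764) + 1870253) + 3969060)*(3218678 + 450897) = (836816/(-262540 + 1870253) + 3969060)*3669575 = (836816/1607713 + 3969060)*3669575 = (6381110196596/1607713)*3669575 = 23415962449673766700/1607713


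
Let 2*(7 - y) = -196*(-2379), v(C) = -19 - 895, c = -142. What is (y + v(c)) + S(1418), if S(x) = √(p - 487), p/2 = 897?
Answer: -234049 + √1307 ≈ -2.3401e+5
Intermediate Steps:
p = 1794 (p = 2*897 = 1794)
v(C) = -914
y = -233135 (y = 7 - (-98)*(-2379) = 7 - ½*466284 = 7 - 233142 = -233135)
S(x) = √1307 (S(x) = √(1794 - 487) = √1307)
(y + v(c)) + S(1418) = (-233135 - 914) + √1307 = -234049 + √1307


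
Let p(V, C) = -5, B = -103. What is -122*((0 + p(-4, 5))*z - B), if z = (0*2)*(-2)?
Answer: -12566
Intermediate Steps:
z = 0 (z = 0*(-2) = 0)
-122*((0 + p(-4, 5))*z - B) = -122*((0 - 5)*0 - 1*(-103)) = -122*(-5*0 + 103) = -122*(0 + 103) = -122*103 = -12566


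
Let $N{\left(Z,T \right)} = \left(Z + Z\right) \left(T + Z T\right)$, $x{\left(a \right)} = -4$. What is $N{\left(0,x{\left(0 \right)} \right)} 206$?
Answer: $0$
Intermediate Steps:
$N{\left(Z,T \right)} = 2 Z \left(T + T Z\right)$
$N{\left(0,x{\left(0 \right)} \right)} 206 = 2 \left(-4\right) 0 \left(1 + 0\right) 206 = 2 \left(-4\right) 0 \cdot 1 \cdot 206 = 0 \cdot 206 = 0$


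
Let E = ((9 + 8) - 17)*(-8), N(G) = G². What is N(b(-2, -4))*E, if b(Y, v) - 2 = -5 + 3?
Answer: 0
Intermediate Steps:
b(Y, v) = 0 (b(Y, v) = 2 + (-5 + 3) = 2 - 2 = 0)
E = 0 (E = (17 - 17)*(-8) = 0*(-8) = 0)
N(b(-2, -4))*E = 0²*0 = 0*0 = 0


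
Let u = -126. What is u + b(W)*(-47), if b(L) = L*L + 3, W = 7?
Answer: -2570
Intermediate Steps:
b(L) = 3 + L² (b(L) = L² + 3 = 3 + L²)
u + b(W)*(-47) = -126 + (3 + 7²)*(-47) = -126 + (3 + 49)*(-47) = -126 + 52*(-47) = -126 - 2444 = -2570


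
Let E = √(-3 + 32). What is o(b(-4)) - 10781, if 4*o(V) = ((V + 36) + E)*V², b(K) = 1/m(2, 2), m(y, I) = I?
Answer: -344919/32 + √29/16 ≈ -10778.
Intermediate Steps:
E = √29 ≈ 5.3852
b(K) = ½ (b(K) = 1/2 = ½)
o(V) = V²*(36 + V + √29)/4 (o(V) = (((V + 36) + √29)*V²)/4 = (((36 + V) + √29)*V²)/4 = ((36 + V + √29)*V²)/4 = (V²*(36 + V + √29))/4 = V²*(36 + V + √29)/4)
o(b(-4)) - 10781 = (½)²*(36 + ½ + √29)/4 - 10781 = (¼)*(¼)*(73/2 + √29) - 10781 = (73/32 + √29/16) - 10781 = -344919/32 + √29/16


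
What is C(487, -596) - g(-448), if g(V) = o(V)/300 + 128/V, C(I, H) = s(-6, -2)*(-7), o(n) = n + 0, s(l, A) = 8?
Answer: -28466/525 ≈ -54.221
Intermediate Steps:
o(n) = n
C(I, H) = -56 (C(I, H) = 8*(-7) = -56)
g(V) = 128/V + V/300 (g(V) = V/300 + 128/V = 128/V + V/300)
C(487, -596) - g(-448) = -56 - (128/(-448) + (1/300)*(-448)) = -56 - (128*(-1/448) - 112/75) = -56 - (-2/7 - 112/75) = -56 - 1*(-934/525) = -56 + 934/525 = -28466/525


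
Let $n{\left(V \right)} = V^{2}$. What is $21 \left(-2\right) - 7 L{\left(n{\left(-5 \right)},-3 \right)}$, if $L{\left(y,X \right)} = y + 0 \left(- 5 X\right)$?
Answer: $-217$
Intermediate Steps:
$L{\left(y,X \right)} = y$ ($L{\left(y,X \right)} = y + 0 = y$)
$21 \left(-2\right) - 7 L{\left(n{\left(-5 \right)},-3 \right)} = 21 \left(-2\right) - 7 \left(-5\right)^{2} = -42 - 175 = -217$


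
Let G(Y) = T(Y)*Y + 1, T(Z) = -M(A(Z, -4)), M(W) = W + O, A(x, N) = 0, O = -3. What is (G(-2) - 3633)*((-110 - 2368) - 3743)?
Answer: 22631998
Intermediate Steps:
M(W) = -3 + W (M(W) = W - 3 = -3 + W)
T(Z) = 3 (T(Z) = -(-3 + 0) = -1*(-3) = 3)
G(Y) = 1 + 3*Y (G(Y) = 3*Y + 1 = 1 + 3*Y)
(G(-2) - 3633)*((-110 - 2368) - 3743) = ((1 + 3*(-2)) - 3633)*((-110 - 2368) - 3743) = ((1 - 6) - 3633)*(-2478 - 3743) = (-5 - 3633)*(-6221) = -3638*(-6221) = 22631998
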